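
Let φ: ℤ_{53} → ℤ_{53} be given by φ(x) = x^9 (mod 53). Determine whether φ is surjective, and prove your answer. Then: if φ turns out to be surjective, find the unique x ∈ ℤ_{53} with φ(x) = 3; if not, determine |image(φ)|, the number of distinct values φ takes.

Since 53 is prime, the nonzero elements of ℤ_{53} form a cyclic group of order 52.
As gcd(9, 52) = 1, raising to the 9th power is a bijection on this group: if u^9 ≡ v^9 then (uv^{−1})^9 = 1, and the only element of order dividing gcd(9, 52) = 1 is 1, so u = v.
With φ(0) = 0 this makes φ injective on all of ℤ_{53}, hence bijective (finite equal-size domain and codomain). In particular φ is surjective.
Since φ is surjective, we find the preimage of 3. The inverse of x ↦ x^9 on (ℤ_{53})^× is x ↦ x^29, because 9·29 = 261 = 5·52 + 1 ≡ 1 (mod 52) and x^{52} = 1 for x ≠ 0 (Fermat). So φ⁻¹(3) = 3^29 mod 53.
Repeated squaring mod 53: 3^1 ≡ 3, 3^2 ≡ 3² = 9, 3^4 ≡ 9² = 81 ≡ 28, 3^8 ≡ 28² = 784 ≡ 42, 3^16 ≡ 42² = 1764 ≡ 15. Since 29 = 16 + 8 + 4 + 1, 3^29 ≡ 15·42·28·3: 15·42 = 630 ≡ 47, then 47·28 = 1316 ≡ 44, then 44·3 = 132 ≡ 26. So 3^29 ≡ 26 (mod 53).
Hence φ⁻¹(3) = 26.

26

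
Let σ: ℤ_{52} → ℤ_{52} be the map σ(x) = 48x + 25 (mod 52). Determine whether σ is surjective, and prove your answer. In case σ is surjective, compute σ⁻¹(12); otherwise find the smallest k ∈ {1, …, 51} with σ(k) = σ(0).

13

By definition, σ is surjective if every y in the codomain equals σ(x) for some x in the domain.
Since gcd(48, 52) = 4, we have 48x ≡ 0 (mod 4) for all x, so σ(x) ≡ 1 (mod 4).
But 0 ≢ 1 (mod 4), so 0 ∈ ℤ_{52} has no preimage. Thus σ is not surjective.
Since σ is not surjective, we find the least positive k with σ(k) = σ(0): this means 48k ≡ 0 (mod 52), i.e. 52 ∣ 48k. Since gcd(48, 52) = 4, dividing through by 4 this holds exactly when 13 ∣ 12k, and as gcd(12, 13) = 1, exactly when 13 ∣ k.
The smallest positive such k is 13.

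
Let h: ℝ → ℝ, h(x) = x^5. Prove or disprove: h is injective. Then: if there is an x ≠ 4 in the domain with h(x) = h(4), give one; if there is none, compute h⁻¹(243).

On ℝ, x ↦ x^5 is strictly increasing (since 5 is odd), so h(x_1) = h(x_2) forces x_1 = x_2. Hence h is injective.
Since x ↦ x^5 is strictly increasing on ℝ, it is injective there, so no x ≠ 4 in the domain has h(x) = h(4). We therefore compute h⁻¹(243) = 243^{1/5} = 3 (indeed 3^5 = 243).

3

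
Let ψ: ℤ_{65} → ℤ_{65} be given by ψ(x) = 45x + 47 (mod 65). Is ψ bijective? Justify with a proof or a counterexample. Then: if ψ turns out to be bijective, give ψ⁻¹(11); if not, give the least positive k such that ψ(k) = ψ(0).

We have gcd(45, 65) = 5 > 1. Taking a = 0 and b = 13: ψ(0) = 47 and ψ(13) = 45·13 + 47 = 632 ≡ 47 (mod 65).
So ψ(0) = ψ(13) while 0 ≠ 13, so ψ is not injective, hence not bijective.
Since ψ is not bijective, we find the least positive k with ψ(k) = ψ(0): this means 45k ≡ 0 (mod 65), i.e. 65 ∣ 45k. Since gcd(45, 65) = 5, dividing through by 5 this holds exactly when 13 ∣ 9k, and as gcd(9, 13) = 1, exactly when 13 ∣ k.
The smallest positive such k is 13.

13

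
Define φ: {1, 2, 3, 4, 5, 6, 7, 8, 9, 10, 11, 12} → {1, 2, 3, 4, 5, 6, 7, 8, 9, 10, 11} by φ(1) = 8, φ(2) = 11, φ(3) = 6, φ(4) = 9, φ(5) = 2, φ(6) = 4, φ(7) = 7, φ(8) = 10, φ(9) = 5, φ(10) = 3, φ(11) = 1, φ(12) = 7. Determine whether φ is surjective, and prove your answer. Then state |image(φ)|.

11

Every element of the codomain has a preimage: 1 = φ(11), 2 = φ(5), 3 = φ(10), 4 = φ(6), 5 = φ(9), 6 = φ(3), 7 = φ(7), 8 = φ(1), 9 = φ(4), 10 = φ(8), 11 = φ(2).
So φ is surjective.
The image of φ is {1, 2, 3, 4, 5, 6, 7, 8, 9, 10, 11}, which has 11 elements.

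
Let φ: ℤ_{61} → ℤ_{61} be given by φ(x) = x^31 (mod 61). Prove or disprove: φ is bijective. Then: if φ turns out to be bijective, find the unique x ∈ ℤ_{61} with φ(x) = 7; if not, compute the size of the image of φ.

54

Since 61 is prime, the nonzero elements of ℤ_{61} form a cyclic group of order 60.
As gcd(31, 60) = 1, raising to the 31st power is a bijection on this group: if x_1^31 ≡ x_2^31 then (x_1x_2^{−1})^31 = 1, and the only element of order dividing gcd(31, 60) = 1 is 1, so x_1 = x_2.
With φ(0) = 0 this makes φ injective on all of ℤ_{61}, hence bijective (finite equal-size domain and codomain). In particular φ is bijective.
Since φ is bijective, we find the preimage of 7. The inverse of x ↦ x^31 on (ℤ_{61})^× is x ↦ x^31, because 31·31 = 961 = 16·60 + 1 ≡ 1 (mod 60) and x^{60} = 1 for x ≠ 0 (Fermat). So φ⁻¹(7) = 7^31 mod 61.
Repeated squaring mod 61: 7^1 ≡ 7, 7^2 ≡ 7² = 49, 7^4 ≡ 49² = 2401 ≡ 22, 7^8 ≡ 22² = 484 ≡ 57, 7^16 ≡ 57² = 3249 ≡ 16. Since 31 = 16 + 8 + 4 + 2 + 1, 7^31 ≡ 16·57·22·49·7: 16·57 = 912 ≡ 58, then 58·22 = 1276 ≡ 56, then 56·49 = 2744 ≡ 60, then 60·7 = 420 ≡ 54. So 7^31 ≡ 54 (mod 61).
Hence φ⁻¹(7) = 54.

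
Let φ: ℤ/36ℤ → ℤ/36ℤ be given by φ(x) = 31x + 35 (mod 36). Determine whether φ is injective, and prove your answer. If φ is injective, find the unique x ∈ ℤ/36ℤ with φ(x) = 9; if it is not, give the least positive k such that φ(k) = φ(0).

34

Suppose φ(x_1) = φ(x_2) in ℤ/36ℤ. Then 31x_1 + 35 ≡ 31x_2 + 35 (mod 36), so 31(x_1 − x_2) ≡ 0 (mod 36).
Since gcd(31, 36) = 1, 31 is invertible modulo 36, so x_1 − x_2 ≡ 0 (mod 36), i.e. x_1 = x_2.
Hence φ is injective.
We now compute 31⁻¹ mod 36 explicitly. Euclid's algorithm: 36 = 1·31 + 5, 31 = 6·5 + 1; back-substituting gives 1 = 7·31 − 6·36, so 31⁻¹ ≡ 7 (mod 36).
Since φ is injective, we find φ⁻¹(9): we need 31x ≡ 9 − 35 ≡ 10 (mod 36). Using 31⁻¹ = 7: x ≡ 7·10 = 70 = 1·36 + 34, so x = 34.
Check: φ(34) = 31·34 + 35 = 1089 = 30·36 + 9 ≡ 9 (mod 36).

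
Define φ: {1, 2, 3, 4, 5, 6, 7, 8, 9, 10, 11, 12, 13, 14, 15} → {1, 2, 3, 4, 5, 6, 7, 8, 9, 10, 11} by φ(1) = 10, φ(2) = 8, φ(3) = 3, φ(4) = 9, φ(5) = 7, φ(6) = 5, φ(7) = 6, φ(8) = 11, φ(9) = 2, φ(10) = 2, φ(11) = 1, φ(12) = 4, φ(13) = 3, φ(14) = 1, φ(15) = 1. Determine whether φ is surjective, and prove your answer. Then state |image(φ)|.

11

Every element of the codomain has a preimage: 1 = φ(11), 2 = φ(9), 3 = φ(3), 4 = φ(12), 5 = φ(6), 6 = φ(7), 7 = φ(5), 8 = φ(2), 9 = φ(4), 10 = φ(1), 11 = φ(8).
So φ is surjective.
The image of φ is {1, 2, 3, 4, 5, 6, 7, 8, 9, 10, 11}, which has 11 elements.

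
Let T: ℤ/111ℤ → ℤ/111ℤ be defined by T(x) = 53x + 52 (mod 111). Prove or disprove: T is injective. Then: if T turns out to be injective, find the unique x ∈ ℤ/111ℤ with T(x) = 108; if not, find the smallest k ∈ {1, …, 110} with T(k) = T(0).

22

If T(a) = T(b), then 53a ≡ 53b (mod 111). Because gcd(53, 111) = 1, we may cancel 53 to get a ≡ b (mod 111).
Hence T is injective.
We now compute 53⁻¹ mod 111 explicitly. Euclid's algorithm: 111 = 2·53 + 5, 53 = 10·5 + 3, 5 = 1·3 + 2, 3 = 1·2 + 1; back-substituting gives 1 = 44·53 − 21·111, so 53⁻¹ ≡ 44 (mod 111).
Since T is injective, we find T⁻¹(108): we need 53x ≡ 108 − 52 ≡ 56 (mod 111). Using 53⁻¹ = 44: x ≡ 44·56 = 2464 = 22·111 + 22, so x = 22.
Check: T(22) = 53·22 + 52 = 1218 = 10·111 + 108 ≡ 108 (mod 111).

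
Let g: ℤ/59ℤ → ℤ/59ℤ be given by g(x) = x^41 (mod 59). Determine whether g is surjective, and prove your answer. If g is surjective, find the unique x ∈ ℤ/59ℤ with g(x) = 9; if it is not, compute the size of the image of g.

7

Since 59 is prime, the nonzero elements of ℤ/59ℤ form a cyclic group of order 58.
As gcd(41, 58) = 1, raising to the 41st power is a bijection on this group: if s^41 ≡ t^41 then (st^{−1})^41 = 1, and the only element of order dividing gcd(41, 58) = 1 is 1, so s = t.
With g(0) = 0 this makes g injective on all of ℤ/59ℤ, hence bijective (finite equal-size domain and codomain). In particular g is surjective.
Since g is surjective, we find the preimage of 9. The inverse of x ↦ x^41 on (ℤ/59ℤ)^× is x ↦ x^17, because 41·17 = 697 = 12·58 + 1 ≡ 1 (mod 58) and x^{58} = 1 for x ≠ 0 (Fermat). So g⁻¹(9) = 9^17 mod 59.
Repeated squaring mod 59: 9^1 ≡ 9, 9^2 ≡ 9² = 81 ≡ 22, 9^4 ≡ 22² = 484 ≡ 12, 9^8 ≡ 12² = 144 ≡ 26, 9^16 ≡ 26² = 676 ≡ 27. Since 17 = 16 + 1, 9^17 ≡ 27·9: 27·9 = 243 ≡ 7. So 9^17 ≡ 7 (mod 59).
Hence g⁻¹(9) = 7.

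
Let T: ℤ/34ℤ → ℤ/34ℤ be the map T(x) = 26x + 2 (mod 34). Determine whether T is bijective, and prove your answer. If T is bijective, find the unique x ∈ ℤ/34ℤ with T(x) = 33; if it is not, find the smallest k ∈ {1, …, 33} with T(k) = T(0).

17

We have gcd(26, 34) = 2 > 1. Taking u = 0 and v = 17: T(0) = 2 and T(17) = 26·17 + 2 = 444 ≡ 2 (mod 34).
So T(0) = T(17) while 0 ≠ 17, therefore T is not injective, hence not bijective.
Since T is not bijective, we find the least positive k with T(k) = T(0): this means 26k ≡ 0 (mod 34), i.e. 34 ∣ 26k. Since gcd(26, 34) = 2, dividing through by 2 this holds exactly when 17 ∣ 13k, and as gcd(13, 17) = 1, exactly when 17 ∣ k.
The smallest positive such k is 17.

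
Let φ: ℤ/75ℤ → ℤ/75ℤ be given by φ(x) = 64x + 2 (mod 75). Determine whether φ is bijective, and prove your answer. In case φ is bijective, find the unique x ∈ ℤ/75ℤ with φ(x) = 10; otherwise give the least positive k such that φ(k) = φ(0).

47

Recall that injectivity means: for all x_1, x_2 in the domain, φ(x_1) = φ(x_2) implies x_1 = x_2.
If φ(x_1) = φ(x_2), then 64x_1 ≡ 64x_2 (mod 75). Because gcd(64, 75) = 1, we may cancel 64 to get x_1 ≡ x_2 (mod 75).
We now compute 64⁻¹ mod 75 explicitly. Euclid's algorithm: 75 = 1·64 + 11, 64 = 5·11 + 9, 11 = 1·9 + 2, 9 = 4·2 + 1; back-substituting gives 1 = 34·64 − 29·75, so 64⁻¹ ≡ 34 (mod 75).
For any y ∈ ℤ/75ℤ, x = 34(y − 2) mod 75 satisfies φ(x) = 64·34(y − 2) + 2 ≡ y (since 64·34 ≡ 1 mod 75). So every y has a preimage.
So φ is bijective.
Since φ is bijective, we compute φ⁻¹(10): solve 64x + 2 ≡ 10 (mod 75), i.e. 64x ≡ 8 (mod 75).
Multiplying by 64⁻¹ = 34 gives x ≡ 34·8 = 272 = 3·75 + 47 ≡ 47 (mod 75).
Check: φ(47) = 64·47 + 2 = 3010 = 40·75 + 10 ≡ 10 (mod 75).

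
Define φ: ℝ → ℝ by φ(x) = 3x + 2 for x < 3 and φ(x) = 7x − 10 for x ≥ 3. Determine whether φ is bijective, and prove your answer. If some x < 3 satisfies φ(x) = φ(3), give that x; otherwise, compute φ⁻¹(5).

1

Both pieces are strictly increasing (slopes 3 and 7), so each is injective on its own interval.
The left piece maps (−∞, 3) onto (−∞, 11); the right piece maps [3, ∞) onto [11, ∞).
Since 11 = 11, the images partition ℝ: φ is injective and surjective, hence bijective.
Because the two images are disjoint, no x < 3 has φ(x) = φ(3), so we compute φ⁻¹(5): 5 lies in (−∞, 11), so solve 3x + 2 = 5: x = (5 − 2)/3 = 1.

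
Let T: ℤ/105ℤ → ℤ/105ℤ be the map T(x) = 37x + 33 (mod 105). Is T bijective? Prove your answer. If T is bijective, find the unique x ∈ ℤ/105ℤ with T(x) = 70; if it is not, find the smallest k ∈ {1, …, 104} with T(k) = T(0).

By definition, T is injective when T(u) = T(v) forces u = v.
Suppose T(u) = T(v) in ℤ/105ℤ. Then 37u + 33 ≡ 37v + 33 (mod 105), hence 37(u − v) ≡ 0 (mod 105).
Since gcd(37, 105) = 1, 37 is invertible modulo 105, hence u − v ≡ 0 (mod 105), i.e. u = v.
We now compute 37⁻¹ mod 105 explicitly. Euclid's algorithm: 105 = 2·37 + 31, 37 = 1·31 + 6, 31 = 5·6 + 1; back-substituting gives 1 = 88·37 − 31·105, so 37⁻¹ ≡ 88 (mod 105).
For any y ∈ ℤ/105ℤ, x = 88(y − 33) mod 105 satisfies T(x) = 37·88(y − 33) + 33 ≡ y (since 37·88 ≡ 1 mod 105). So every y has a preimage.
Thus T is bijective.
Since T is bijective, we find T⁻¹(70): we need 37x ≡ 70 − 33 ≡ 37 (mod 105). Using 37⁻¹ = 88: x ≡ 88·37 = 3256 = 31·105 + 1, so x = 1.
Check: T(1) = 37·1 + 33 = 70 ≡ 70 (mod 105).

1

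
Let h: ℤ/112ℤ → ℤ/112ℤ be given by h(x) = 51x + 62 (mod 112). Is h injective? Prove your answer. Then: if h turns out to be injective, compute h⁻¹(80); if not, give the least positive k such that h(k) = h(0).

86

If h(u) = h(v), then 51u ≡ 51v (mod 112). Because gcd(51, 112) = 1, we may cancel 51 to get u ≡ v (mod 112).
Hence h is injective.
We now compute 51⁻¹ mod 112 explicitly. Euclid's algorithm: 112 = 2·51 + 10, 51 = 5·10 + 1; back-substituting gives 1 = 11·51 − 5·112, so 51⁻¹ ≡ 11 (mod 112).
Since h is injective, we find h⁻¹(80): we need 51x ≡ 80 − 62 ≡ 18 (mod 112). Using 51⁻¹ = 11: x ≡ 11·18 = 198 = 1·112 + 86, so x = 86.
Check: h(86) = 51·86 + 62 = 4448 = 39·112 + 80 ≡ 80 (mod 112).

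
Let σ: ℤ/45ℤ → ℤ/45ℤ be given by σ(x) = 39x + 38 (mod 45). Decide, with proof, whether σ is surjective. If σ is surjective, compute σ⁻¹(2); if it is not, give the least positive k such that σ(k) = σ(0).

15

Since gcd(39, 45) = 3, we have 39x ≡ 0 (mod 3) for all x, so σ(x) ≡ 2 (mod 3).
But 0 ≢ 2 (mod 3), so 0 ∈ ℤ/45ℤ has no preimage. Hence σ is not surjective.
Since σ is not surjective, we find the least positive k with σ(k) = σ(0): this means 39k ≡ 0 (mod 45), i.e. 45 ∣ 39k. Since gcd(39, 45) = 3, dividing through by 3 this holds exactly when 15 ∣ 13k, and as gcd(13, 15) = 1, exactly when 15 ∣ k.
The smallest positive such k is 15.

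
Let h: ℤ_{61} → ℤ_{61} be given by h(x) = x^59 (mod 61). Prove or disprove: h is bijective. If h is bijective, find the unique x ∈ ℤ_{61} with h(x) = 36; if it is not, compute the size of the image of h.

39

Since 61 is prime, the nonzero elements of ℤ_{61} form a cyclic group of order 60.
As gcd(59, 60) = 1, raising to the 59th power is a bijection on this group: if a^59 ≡ b^59 then (ab^{−1})^59 = 1, and the only element of order dividing gcd(59, 60) = 1 is 1, so a = b.
With h(0) = 0 this makes h injective on all of ℤ_{61}, hence bijective (finite equal-size domain and codomain). In particular h is bijective.
Since h is bijective, we find the preimage of 36. The inverse of x ↦ x^59 on (ℤ_{61})^× is x ↦ x^59, because 59·59 = 3481 = 58·60 + 1 ≡ 1 (mod 60) and x^{60} = 1 for x ≠ 0 (Fermat). So h⁻¹(36) = 36^59 mod 61.
Repeated squaring mod 61: 36^1 ≡ 36, 36^2 ≡ 36² = 1296 ≡ 15, 36^4 ≡ 15² = 225 ≡ 42, 36^8 ≡ 42² = 1764 ≡ 56, 36^16 ≡ 56² = 3136 ≡ 25, 36^32 ≡ 25² = 625 ≡ 15. Since 59 = 32 + 16 + 8 + 2 + 1, 36^59 ≡ 15·25·56·15·36: 15·25 = 375 ≡ 9, then 9·56 = 504 ≡ 16, then 16·15 = 240 ≡ 57, then 57·36 = 2052 ≡ 39. So 36^59 ≡ 39 (mod 61).
Hence h⁻¹(36) = 39.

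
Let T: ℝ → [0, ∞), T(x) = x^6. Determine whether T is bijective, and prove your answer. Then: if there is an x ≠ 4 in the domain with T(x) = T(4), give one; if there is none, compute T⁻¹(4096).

-4

T(4) = 4096 = (−4)^6 = T(−4) (since 6 is even), with 4 ≠ −4. So T is not injective, hence not bijective.
For the follow-up, such an x exists: taking x = −4 ∈ ℝ gives T(−4) = 4096 = T(4) with −4 ≠ 4.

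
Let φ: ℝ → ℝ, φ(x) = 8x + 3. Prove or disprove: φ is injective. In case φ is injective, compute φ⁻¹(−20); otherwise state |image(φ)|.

Recall: injectivity means: for all x_1, x_2 in the domain, φ(x_1) = φ(x_2) implies x_1 = x_2.
Suppose φ(x_1) = φ(x_2). Then 8x_1 + 3 = 8x_2 + 3, hence 8x_1 = 8x_2, thus x_1 = x_2.
Thus φ is injective.
Since φ is injective, we compute φ⁻¹(−20) = (−20 − 3)/8 = −23/8.

-23/8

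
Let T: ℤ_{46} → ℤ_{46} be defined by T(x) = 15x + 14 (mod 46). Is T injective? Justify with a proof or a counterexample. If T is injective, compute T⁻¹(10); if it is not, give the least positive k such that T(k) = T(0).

12

If T(u) = T(v), then 15u ≡ 15v (mod 46). Because gcd(15, 46) = 1, we may cancel 15 to get u ≡ v (mod 46).
So T is injective.
We now compute 15⁻¹ mod 46 explicitly. Euclid's algorithm: 46 = 3·15 + 1; back-substituting gives 1 = 43·15 − 14·46, so 15⁻¹ ≡ 43 (mod 46).
Since T is injective, we compute T⁻¹(10): solve 15x + 14 ≡ 10 (mod 46), i.e. 15x ≡ 42 (mod 46).
Multiplying by 15⁻¹ = 43 gives x ≡ 43·42 = 1806 = 39·46 + 12 ≡ 12 (mod 46).
Check: T(12) = 15·12 + 14 = 194 = 4·46 + 10 ≡ 10 (mod 46).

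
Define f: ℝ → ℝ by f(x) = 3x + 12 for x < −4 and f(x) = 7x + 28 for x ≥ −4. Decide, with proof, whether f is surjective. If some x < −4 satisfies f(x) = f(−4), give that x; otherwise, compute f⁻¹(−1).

Both pieces are strictly increasing (slopes 3 and 7), so each is injective on its own interval.
The left piece maps (−∞, −4) onto (−∞, 0); the right piece maps [−4, ∞) onto [0, ∞).
These images together cover ℝ, so f is surjective.
Because the two images are disjoint, no x < −4 has f(x) = f(−4), so we compute f⁻¹(−1): −1 lies in (−∞, 0), so solve 3x + 12 = −1: x = (−1 − 12)/3 = −13/3.

-13/3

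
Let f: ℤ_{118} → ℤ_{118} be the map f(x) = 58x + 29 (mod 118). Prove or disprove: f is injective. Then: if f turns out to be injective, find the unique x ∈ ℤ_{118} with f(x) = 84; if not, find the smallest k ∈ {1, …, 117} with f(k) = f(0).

We have gcd(58, 118) = 2 > 1. Taking u = 0 and v = 59: f(0) = 29 and f(59) = 58·59 + 29 = 3451 ≡ 29 (mod 118).
So f(0) = f(59) while 0 ≠ 59, therefore f is not injective.
Since f is not injective, we find the least positive k with f(k) = f(0): this means 58k ≡ 0 (mod 118), i.e. 118 ∣ 58k. Since gcd(58, 118) = 2, dividing through by 2 this holds exactly when 59 ∣ 29k, and as gcd(29, 59) = 1, exactly when 59 ∣ k.
The smallest positive such k is 59.

59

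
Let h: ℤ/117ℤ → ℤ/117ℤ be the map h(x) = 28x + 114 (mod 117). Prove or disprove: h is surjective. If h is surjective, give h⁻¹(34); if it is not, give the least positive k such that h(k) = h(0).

Since gcd(28, 117) = 1, 28 is invertible modulo 117. Euclid's algorithm: 117 = 4·28 + 5, 28 = 5·5 + 3, 5 = 1·3 + 2, 3 = 1·2 + 1; back-substituting gives 1 = 46·28 − 11·117, so 28⁻¹ ≡ 46 (mod 117).
Then y ↦ 46(y − 114) is a two-sided inverse to h, so every y ∈ ℤ/117ℤ has a preimage.
So h is surjective.
Since h is surjective, we find h⁻¹(34): we need 28x ≡ 34 − 114 ≡ 37 (mod 117). Using 28⁻¹ = 46: x ≡ 46·37 = 1702 = 14·117 + 64, so x = 64.
Check: h(64) = 28·64 + 114 = 1906 = 16·117 + 34 ≡ 34 (mod 117).

64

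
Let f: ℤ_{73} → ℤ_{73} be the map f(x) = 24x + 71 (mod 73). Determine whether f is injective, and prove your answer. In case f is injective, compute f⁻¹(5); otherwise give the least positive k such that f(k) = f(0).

If f(u) = f(v), then 24u ≡ 24v (mod 73). Because gcd(24, 73) = 1, we may cancel 24 to get u ≡ v (mod 73).
Thus f is injective.
We now compute 24⁻¹ mod 73 explicitly. Euclid's algorithm: 73 = 3·24 + 1; back-substituting gives 1 = 70·24 − 23·73, so 24⁻¹ ≡ 70 (mod 73).
Since f is injective, we compute f⁻¹(5): solve 24x + 71 ≡ 5 (mod 73), i.e. 24x ≡ 7 (mod 73).
Multiplying by 24⁻¹ = 70 gives x ≡ 70·7 = 490 = 6·73 + 52 ≡ 52 (mod 73).
Check: f(52) = 24·52 + 71 = 1319 = 18·73 + 5 ≡ 5 (mod 73).

52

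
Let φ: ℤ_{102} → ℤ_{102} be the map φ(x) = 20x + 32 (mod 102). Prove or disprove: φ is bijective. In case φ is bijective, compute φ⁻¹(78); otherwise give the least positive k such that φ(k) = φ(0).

We have gcd(20, 102) = 2 > 1. Taking a = 0 and b = 51: φ(0) = 32 and φ(51) = 20·51 + 32 = 1052 ≡ 32 (mod 102).
So φ(0) = φ(51) while 0 ≠ 51, hence φ is not injective, hence not bijective.
Since φ is not bijective, we find the least positive k with φ(k) = φ(0): this means 20k ≡ 0 (mod 102), i.e. 102 ∣ 20k. Since gcd(20, 102) = 2, dividing through by 2 this holds exactly when 51 ∣ 10k, and as gcd(10, 51) = 1, exactly when 51 ∣ k.
The smallest positive such k is 51.

51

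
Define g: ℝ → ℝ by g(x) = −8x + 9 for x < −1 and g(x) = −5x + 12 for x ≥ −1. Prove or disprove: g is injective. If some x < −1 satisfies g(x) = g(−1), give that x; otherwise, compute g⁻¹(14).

-2/5

Both pieces are strictly decreasing (slopes −8 and −5), so each is injective on its own interval.
The left piece maps (−∞, −1) onto (17, ∞); the right piece maps [−1, ∞) onto (−∞, 17].
These images are disjoint, so no value is attained by both pieces. Therefore g is injective.
Because the two images are disjoint, no x < −1 has g(x) = g(−1), so we compute g⁻¹(14): 14 lies in (−∞, 17], so solve −5x + 12 = 14: x = (14 − 12)/(−5) = −2/5.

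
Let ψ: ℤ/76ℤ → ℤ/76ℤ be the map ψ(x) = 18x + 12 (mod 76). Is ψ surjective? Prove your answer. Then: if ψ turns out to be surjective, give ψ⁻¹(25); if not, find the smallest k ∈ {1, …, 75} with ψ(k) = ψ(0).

Since gcd(18, 76) = 2, we have 18x ≡ 0 (mod 2) for all x, so ψ(x) ≡ 0 (mod 2).
But 1 ≢ 0 (mod 2), so 1 ∈ ℤ/76ℤ has no preimage. Therefore ψ is not surjective.
Since ψ is not surjective, we find the least positive k with ψ(k) = ψ(0): this means 18k ≡ 0 (mod 76), i.e. 76 ∣ 18k. Since gcd(18, 76) = 2, dividing through by 2 this holds exactly when 38 ∣ 9k, and as gcd(9, 38) = 1, exactly when 38 ∣ k.
The smallest positive such k is 38.

38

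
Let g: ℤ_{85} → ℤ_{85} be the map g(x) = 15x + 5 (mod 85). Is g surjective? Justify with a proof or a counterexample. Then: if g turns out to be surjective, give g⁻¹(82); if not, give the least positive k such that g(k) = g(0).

Since gcd(15, 85) = 5, we have 15x ≡ 0 (mod 5) for all x, so g(x) ≡ 0 (mod 5).
But 1 ≢ 0 (mod 5), so 1 ∈ ℤ_{85} has no preimage. Thus g is not surjective.
Since g is not surjective, we find the least positive k with g(k) = g(0): this means 15k ≡ 0 (mod 85), i.e. 85 ∣ 15k. Since gcd(15, 85) = 5, dividing through by 5 this holds exactly when 17 ∣ 3k, and as gcd(3, 17) = 1, exactly when 17 ∣ k.
The smallest positive such k is 17.

17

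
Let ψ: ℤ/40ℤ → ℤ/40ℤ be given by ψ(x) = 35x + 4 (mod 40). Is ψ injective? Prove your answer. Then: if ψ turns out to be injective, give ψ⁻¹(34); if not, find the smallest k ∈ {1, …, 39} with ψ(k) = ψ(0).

We have gcd(35, 40) = 5 > 1. Taking x_1 = 0 and x_2 = 8: ψ(0) = 4 and ψ(8) = 35·8 + 4 = 284 ≡ 4 (mod 40).
So ψ(0) = ψ(8) while 0 ≠ 8, so ψ is not injective.
Since ψ is not injective, we find the least positive k with ψ(k) = ψ(0): this means 35k ≡ 0 (mod 40), i.e. 40 ∣ 35k. Since gcd(35, 40) = 5, dividing through by 5 this holds exactly when 8 ∣ 7k, and as gcd(7, 8) = 1, exactly when 8 ∣ k.
The smallest positive such k is 8.

8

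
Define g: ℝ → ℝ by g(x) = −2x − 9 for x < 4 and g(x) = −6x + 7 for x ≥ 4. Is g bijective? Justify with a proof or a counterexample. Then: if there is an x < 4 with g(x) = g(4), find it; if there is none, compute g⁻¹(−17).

4

Both pieces are strictly decreasing (slopes −2 and −6), so each is injective on its own interval.
The left piece maps (−∞, 4) onto (−17, ∞); the right piece maps [4, ∞) onto (−∞, −17].
Since −17 = −17, the images partition ℝ: g is injective and surjective, hence bijective.
Because the two images are disjoint, no x < 4 has g(x) = g(4), so we compute g⁻¹(−17): −17 lies in (−∞, −17], so solve −6x + 7 = −17: x = (−17 − 7)/(−6) = 4.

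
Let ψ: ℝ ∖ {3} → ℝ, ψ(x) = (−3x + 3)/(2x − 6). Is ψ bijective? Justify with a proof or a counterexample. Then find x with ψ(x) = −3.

5

If ψ(x) = −3/2, cross-multiplying gives 2(−3x + 3) = −3(2x − 6), which simplifies to 6 = 18 — false.  So −3/2 has no preimage and ψ is not surjective.
Hence ψ is not bijective.
Solving ψ(x) = −3: cross-multiplying gives −3x + 3 = −3(2x − 6), which rearranges to 3x = 15, so x = 5.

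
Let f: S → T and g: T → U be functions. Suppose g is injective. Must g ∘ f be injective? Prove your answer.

No. Take S = {1, 2}, T = U = {1, 2, 3, 4, 5, 6}, f(1) = f(2) = 1, and g = identity (injective).
Then (g ∘ f)(1) = (g ∘ f)(2) = 1 with 1 ≠ 2, so g ∘ f is not injective.

not injective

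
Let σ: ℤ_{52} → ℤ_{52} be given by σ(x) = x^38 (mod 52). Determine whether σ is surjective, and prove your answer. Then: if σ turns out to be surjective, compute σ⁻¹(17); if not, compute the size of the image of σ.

14

σ(12): Repeated squaring mod 52: 12^1 ≡ 12, 12^2 ≡ 12² = 144 ≡ 40, 12^4 ≡ 40² = 1600 ≡ 40, 12^8 ≡ 40² = 1600 ≡ 40, 12^16 ≡ 40² = 1600 ≡ 40, 12^32 ≡ 40² = 1600 ≡ 40. Since 38 = 32 + 4 + 2, 12^38 ≡ 40·40·40: 40·40 = 1600 ≡ 40, then 40·40 = 1600 ≡ 40. So 12^38 ≡ 40 (mod 52).
σ(14): Repeated squaring mod 52: 14^1 ≡ 14, 14^2 ≡ 14² = 196 ≡ 40, 14^4 ≡ 40² = 1600 ≡ 40, 14^8 ≡ 40² = 1600 ≡ 40, 14^16 ≡ 40² = 1600 ≡ 40, 14^32 ≡ 40² = 1600 ≡ 40. Since 38 = 32 + 4 + 2, 14^38 ≡ 40·40·40: 40·40 = 1600 ≡ 40, then 40·40 = 1600 ≡ 40. So 14^38 ≡ 40 (mod 52).
So σ(12) = σ(14) = 40 while 12 ≠ 14, so σ is not injective.
A non-injective map from the 52-element set ℤ_{52} to itself takes at most 51 distinct values, so it cannot be surjective. Therefore σ is not surjective.
Since σ is not surjective, we determine |image(σ)|. Computing x^38 mod 52 for each x (by repeated squaring, reducing mod 52 at every step), the values σ(0), σ(1), …, σ(51) are: 0, 1, 4, 9, 16, 25, 36, 49, 12, 29, 48, 17, 40, 13, 40, 17, 48, 29, 12, 49, 36, 25, 16, 9, 4, 1, 0, 1, 4, 9, 16, 25, 36, 49, 12, 29, 48, 17, 40, 13, 40, 17, 48, 29, 12, 49, 36, 25, 16, 9, 4, 1.
The distinct values are {0, 1, 4, 9, 12, 13, 16, 17, 25, 29, 36, 40, 48, 49}; there are 14 of them.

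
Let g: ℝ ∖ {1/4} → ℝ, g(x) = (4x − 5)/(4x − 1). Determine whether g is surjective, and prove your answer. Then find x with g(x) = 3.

-1/4

If g(x) = 1, cross-multiplying gives 4(4x − 5) = 4(4x − 1), which simplifies to −20 = −4 — false.  So 1 has no preimage and g is not surjective.
Solving g(x) = 3: cross-multiplying gives 4x − 5 = 3(4x − 1), which rearranges to −8x = 2, so x = −1/4.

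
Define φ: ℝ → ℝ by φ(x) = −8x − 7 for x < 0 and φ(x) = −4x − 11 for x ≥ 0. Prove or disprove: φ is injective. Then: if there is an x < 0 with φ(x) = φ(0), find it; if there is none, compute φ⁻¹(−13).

Both pieces are strictly decreasing (slopes −8 and −4), so each is injective on its own interval.
The left piece maps (−∞, 0) onto (−7, ∞); the right piece maps [0, ∞) onto (−∞, −11].
These images are disjoint, so no value is attained by both pieces. Hence φ is injective.
Because the two images are disjoint, no x < 0 has φ(x) = φ(0), so we compute φ⁻¹(−13): −13 lies in (−∞, −11], so solve −4x − 11 = −13: x = (−13 + 11)/(−4) = 1/2.

1/2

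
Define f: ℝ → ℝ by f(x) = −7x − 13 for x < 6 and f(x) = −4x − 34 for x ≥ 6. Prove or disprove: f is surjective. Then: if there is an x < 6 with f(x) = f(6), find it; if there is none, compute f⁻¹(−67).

33/4

Both pieces are strictly decreasing (slopes −7 and −4), so each is injective on its own interval.
The left piece maps (−∞, 6) onto (−55, ∞); the right piece maps [6, ∞) onto (−∞, −58].
The union (−55, ∞) ∪ (−∞, −58] omits the interval between −55 and −58; in particular −55 has no preimage. So f is not surjective.
Because the two images are disjoint, no x < 6 has f(x) = f(6), so we compute f⁻¹(−67): −67 lies in (−∞, −58], so solve −4x − 34 = −67: x = (−67 + 34)/(−4) = 33/4.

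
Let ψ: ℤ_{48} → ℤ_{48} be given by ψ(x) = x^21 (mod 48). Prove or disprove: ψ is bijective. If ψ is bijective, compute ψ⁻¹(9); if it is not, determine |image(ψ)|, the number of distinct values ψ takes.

ψ(0) = 0^21 = 0.
ψ(6): Repeated squaring mod 48: 6^1 ≡ 6, 6^2 ≡ 6² = 36, 6^4 ≡ 36² = 1296 ≡ 0, 6^8 ≡ 0² = 0, 6^16 ≡ 0² = 0. Since 21 = 16 + 4 + 1, 6^21 ≡ 0·0·6: 0·0 = 0, then 0·6 = 0. So 6^21 ≡ 0 (mod 48).
So ψ(0) = ψ(6) = 0 while 0 ≠ 6, so ψ is not injective, hence not bijective.
Since ψ is not bijective, we determine |image(ψ)|. Computing x^21 mod 48 for each x (by repeated squaring, reducing mod 48 at every step), the values ψ(0), ψ(1), …, ψ(47) are: 0, 1, 32, 3, 16, 5, 0, 7, 32, 9, 16, 11, 0, 13, 32, 15, 16, 17, 0, 19, 32, 21, 16, 23, 0, 25, 32, 27, 16, 29, 0, 31, 32, 33, 16, 35, 0, 37, 32, 39, 16, 41, 0, 43, 32, 45, 16, 47.
The distinct values are {0, 1, 3, 5, 7, 9, 11, 13, 15, 16, 17, 19, 21, 23, 25, 27, 29, 31, 32, 33, 35, 37, 39, 41, 43, 45, 47}; there are 27 of them.

27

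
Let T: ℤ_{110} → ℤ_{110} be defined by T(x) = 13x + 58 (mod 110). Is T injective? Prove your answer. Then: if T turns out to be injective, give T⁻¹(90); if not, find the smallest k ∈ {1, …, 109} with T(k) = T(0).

104

By definition, T is injective if T(u) = T(v) implies u = v.
Suppose T(u) = T(v) in ℤ_{110}. Then 13u + 58 ≡ 13v + 58 (mod 110), therefore 13(u − v) ≡ 0 (mod 110).
Since gcd(13, 110) = 1, 13 is invertible modulo 110, so u − v ≡ 0 (mod 110), i.e. u = v.
So T is injective.
We now compute 13⁻¹ mod 110 explicitly. Euclid's algorithm: 110 = 8·13 + 6, 13 = 2·6 + 1; back-substituting gives 1 = 17·13 − 2·110, so 13⁻¹ ≡ 17 (mod 110).
Since T is injective, we compute T⁻¹(90): solve 13x + 58 ≡ 90 (mod 110), i.e. 13x ≡ 32 (mod 110).
Multiplying by 13⁻¹ = 17 gives x ≡ 17·32 = 544 = 4·110 + 104 ≡ 104 (mod 110).
Check: T(104) = 13·104 + 58 = 1410 = 12·110 + 90 ≡ 90 (mod 110).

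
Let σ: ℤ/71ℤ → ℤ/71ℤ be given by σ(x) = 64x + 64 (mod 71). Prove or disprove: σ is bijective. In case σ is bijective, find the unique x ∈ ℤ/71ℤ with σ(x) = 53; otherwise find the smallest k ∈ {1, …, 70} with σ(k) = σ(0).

32

Recall: σ is injective if σ(s) = σ(t) implies s = t.
If σ(s) = σ(t), then 64s ≡ 64t (mod 71). Because gcd(64, 71) = 1, we may cancel 64 to get s ≡ t (mod 71).
We now compute 64⁻¹ mod 71 explicitly. Euclid's algorithm: 71 = 1·64 + 7, 64 = 9·7 + 1; back-substituting gives 1 = 10·64 − 9·71, so 64⁻¹ ≡ 10 (mod 71).
For any y ∈ ℤ/71ℤ, x = 10(y − 64) mod 71 satisfies σ(x) = 64·10(y − 64) + 64 ≡ y (since 64·10 ≡ 1 mod 71). So every y has a preimage.
Thus σ is bijective.
Since σ is bijective, we find σ⁻¹(53): we need 64x ≡ 53 − 64 ≡ 60 (mod 71). Using 64⁻¹ = 10: x ≡ 10·60 = 600 = 8·71 + 32, so x = 32.
Check: σ(32) = 64·32 + 64 = 2112 = 29·71 + 53 ≡ 53 (mod 71).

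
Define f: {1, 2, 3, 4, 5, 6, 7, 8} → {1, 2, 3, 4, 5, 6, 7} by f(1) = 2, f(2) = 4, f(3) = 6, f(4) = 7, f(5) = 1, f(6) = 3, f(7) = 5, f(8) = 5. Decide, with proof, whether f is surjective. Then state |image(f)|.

Every element of the codomain has a preimage: 1 = f(5), 2 = f(1), 3 = f(6), 4 = f(2), 5 = f(7), 6 = f(3), 7 = f(4).
Therefore f is surjective.
The image of f is {1, 2, 3, 4, 5, 6, 7}, which has 7 elements.

7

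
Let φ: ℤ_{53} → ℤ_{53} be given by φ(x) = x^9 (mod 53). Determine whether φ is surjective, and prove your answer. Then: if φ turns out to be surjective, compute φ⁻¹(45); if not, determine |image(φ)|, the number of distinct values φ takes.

Since 53 is prime, the nonzero elements of ℤ_{53} form a cyclic group of order 52.
As gcd(9, 52) = 1, raising to the 9th power is a bijection on this group: if x_1^9 ≡ x_2^9 then (x_1x_2^{−1})^9 = 1, and the only element of order dividing gcd(9, 52) = 1 is 1, so x_1 = x_2.
With φ(0) = 0 this makes φ injective on all of ℤ_{53}, hence bijective (finite equal-size domain and codomain). In particular φ is surjective.
Since φ is surjective, we find the preimage of 45. The inverse of x ↦ x^9 on (ℤ_{53})^× is x ↦ x^29, because 9·29 = 261 = 5·52 + 1 ≡ 1 (mod 52) and x^{52} = 1 for x ≠ 0 (Fermat). So φ⁻¹(45) = 45^29 mod 53.
Repeated squaring mod 53: 45^1 ≡ 45, 45^2 ≡ 45² = 2025 ≡ 11, 45^4 ≡ 11² = 121 ≡ 15, 45^8 ≡ 15² = 225 ≡ 13, 45^16 ≡ 13² = 169 ≡ 10. Since 29 = 16 + 8 + 4 + 1, 45^29 ≡ 10·13·15·45: 10·13 = 130 ≡ 24, then 24·15 = 360 ≡ 42, then 42·45 = 1890 ≡ 35. So 45^29 ≡ 35 (mod 53).
Hence φ⁻¹(45) = 35.

35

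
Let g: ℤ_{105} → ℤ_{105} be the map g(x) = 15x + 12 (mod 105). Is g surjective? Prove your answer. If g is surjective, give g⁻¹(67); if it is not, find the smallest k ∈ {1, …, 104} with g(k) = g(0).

Recall: g is surjective if every y in the codomain equals g(x) for some x in the domain.
Since gcd(15, 105) = 15, we have 15x ≡ 0 (mod 15) for all x, so g(x) ≡ 12 (mod 15).
But 0 ≢ 12 (mod 15), so 0 ∈ ℤ_{105} has no preimage. Therefore g is not surjective.
Since g is not surjective, we find the least positive k with g(k) = g(0): this means 15k ≡ 0 (mod 105), i.e. 105 ∣ 15k. Since gcd(15, 105) = 15, dividing through by 15 this holds exactly when 7 ∣ k.
The smallest positive such k is 7.

7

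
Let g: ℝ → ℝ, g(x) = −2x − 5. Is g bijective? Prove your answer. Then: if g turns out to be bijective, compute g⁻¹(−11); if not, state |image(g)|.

Suppose g(s) = g(t). Then −2s − 5 = −2t − 5, hence −2s = −2t, therefore s = t.
For any y ∈ ℝ, x = (y + 5)/(−2) satisfies g(x) = y.
So g is bijective.
Since g is bijective, we compute g⁻¹(−11) = (−11 + 5)/(−2) = 3.

3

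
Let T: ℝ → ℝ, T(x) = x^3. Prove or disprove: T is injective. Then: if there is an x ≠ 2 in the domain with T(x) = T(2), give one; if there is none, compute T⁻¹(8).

2

On ℝ, x ↦ x^3 is strictly increasing (since 3 is odd), so T(a) = T(b) forces a = b. Thus T is injective.
Since x ↦ x^3 is strictly increasing on ℝ, it is injective there, so no x ≠ 2 in the domain has T(x) = T(2). We therefore compute T⁻¹(8) = 8^{1/3} = 2 (indeed 2^3 = 8).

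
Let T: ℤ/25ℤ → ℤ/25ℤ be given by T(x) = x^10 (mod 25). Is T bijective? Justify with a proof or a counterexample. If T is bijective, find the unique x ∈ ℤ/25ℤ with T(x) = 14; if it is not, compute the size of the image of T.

3

T(2): Repeated squaring mod 25: 2^1 ≡ 2, 2^2 ≡ 2² = 4, 2^4 ≡ 4² = 16, 2^8 ≡ 16² = 256 ≡ 6. Since 10 = 8 + 2, 2^10 ≡ 6·4: 6·4 = 24. So 2^10 ≡ 24 (mod 25).
T(3): Repeated squaring mod 25: 3^1 ≡ 3, 3^2 ≡ 3² = 9, 3^4 ≡ 9² = 81 ≡ 6, 3^8 ≡ 6² = 36 ≡ 11. Since 10 = 8 + 2, 3^10 ≡ 11·9: 11·9 = 99 ≡ 24. So 3^10 ≡ 24 (mod 25).
So T(2) = T(3) = 24 while 2 ≠ 3, therefore T is not injective, hence not bijective.
Since T is not bijective, we determine |image(T)|. Computing x^10 mod 25 for each x (by repeated squaring, reducing mod 25 at every step), the values T(0), T(1), …, T(24) are: 0, 1, 24, 24, 1, 0, 1, 24, 24, 1, 0, 1, 24, 24, 1, 0, 1, 24, 24, 1, 0, 1, 24, 24, 1.
The distinct values are {0, 1, 24}; there are 3 of them.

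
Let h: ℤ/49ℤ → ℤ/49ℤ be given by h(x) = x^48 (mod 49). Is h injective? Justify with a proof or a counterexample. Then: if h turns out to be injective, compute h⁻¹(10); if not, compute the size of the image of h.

h(3): Repeated squaring mod 49: 3^1 ≡ 3, 3^2 ≡ 3² = 9, 3^4 ≡ 9² = 81 ≡ 32, 3^8 ≡ 32² = 1024 ≡ 44, 3^16 ≡ 44² = 1936 ≡ 25, 3^32 ≡ 25² = 625 ≡ 37. Since 48 = 32 + 16, 3^48 ≡ 37·25: 37·25 = 925 ≡ 43. So 3^48 ≡ 43 (mod 49).
h(5): Repeated squaring mod 49: 5^1 ≡ 5, 5^2 ≡ 5² = 25, 5^4 ≡ 25² = 625 ≡ 37, 5^8 ≡ 37² = 1369 ≡ 46, 5^16 ≡ 46² = 2116 ≡ 9, 5^32 ≡ 9² = 81 ≡ 32. Since 48 = 32 + 16, 5^48 ≡ 32·9: 32·9 = 288 ≡ 43. So 5^48 ≡ 43 (mod 49).
So h(3) = h(5) = 43 while 3 ≠ 5, therefore h is not injective.
Since h is not injective, we determine |image(h)|. Computing x^48 mod 49 for each x (by repeated squaring, reducing mod 49 at every step), the values h(0), h(1), …, h(48) are: 0, 1, 15, 43, 29, 43, 8, 0, 43, 36, 8, 15, 22, 15, 0, 36, 8, 22, 1, 1, 22, 0, 29, 29, 36, 36, 29, 29, 0, 22, 1, 1, 22, 8, 36, 0, 15, 22, 15, 8, 36, 43, 0, 8, 43, 29, 43, 15, 1.
The distinct values are {0, 1, 8, 15, 22, 29, 36, 43}; there are 8 of them.

8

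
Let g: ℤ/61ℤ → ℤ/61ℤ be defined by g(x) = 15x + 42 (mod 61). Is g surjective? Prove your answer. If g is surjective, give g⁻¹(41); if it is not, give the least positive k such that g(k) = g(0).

Recall: surjectivity means every element of the codomain has a preimage under g.
Since gcd(15, 61) = 1, 15 is invertible modulo 61. Euclid's algorithm: 61 = 4·15 + 1; back-substituting gives 1 = 57·15 − 14·61, so 15⁻¹ ≡ 57 (mod 61).
Then y ↦ 57(y − 42) is a two-sided inverse to g, so every y ∈ ℤ/61ℤ has a preimage.
Hence g is surjective.
Since g is surjective, we compute g⁻¹(41): solve 15x + 42 ≡ 41 (mod 61), i.e. 15x ≡ 60 (mod 61).
Multiplying by 15⁻¹ = 57 gives x ≡ 57·60 = 3420 = 56·61 + 4 ≡ 4 (mod 61).
Check: g(4) = 15·4 + 42 = 102 = 1·61 + 41 ≡ 41 (mod 61).

4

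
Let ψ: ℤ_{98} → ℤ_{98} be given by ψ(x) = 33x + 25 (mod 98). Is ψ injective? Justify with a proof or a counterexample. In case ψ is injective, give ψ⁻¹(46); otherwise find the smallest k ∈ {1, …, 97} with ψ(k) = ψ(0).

By definition, ψ is injective if ψ(x_1) = ψ(x_2) implies x_1 = x_2.
Suppose ψ(x_1) = ψ(x_2) in ℤ_{98}. Then 33x_1 + 25 ≡ 33x_2 + 25 (mod 98), so 33(x_1 − x_2) ≡ 0 (mod 98).
Since gcd(33, 98) = 1, 33 is invertible modulo 98, thus x_1 − x_2 ≡ 0 (mod 98), i.e. x_1 = x_2.
So ψ is injective.
We now compute 33⁻¹ mod 98 explicitly. Euclid's algorithm: 98 = 2·33 + 32, 33 = 1·32 + 1; back-substituting gives 1 = 3·33 − 1·98, so 33⁻¹ ≡ 3 (mod 98).
Since ψ is injective, we find ψ⁻¹(46): we need 33x ≡ 46 − 25 ≡ 21 (mod 98). Using 33⁻¹ = 3: x ≡ 3·21 = 63, so x = 63.
Check: ψ(63) = 33·63 + 25 = 2104 = 21·98 + 46 ≡ 46 (mod 98).

63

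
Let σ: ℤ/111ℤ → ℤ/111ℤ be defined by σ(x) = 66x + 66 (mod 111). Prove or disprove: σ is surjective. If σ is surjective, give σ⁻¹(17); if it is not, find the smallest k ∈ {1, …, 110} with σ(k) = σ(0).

37

Recall: surjectivity means every element of the codomain has a preimage under σ.
Since gcd(66, 111) = 3, we have 66x ≡ 0 (mod 3) for all x, so σ(x) ≡ 0 (mod 3).
But 1 ≢ 0 (mod 3), so 1 ∈ ℤ/111ℤ has no preimage. Therefore σ is not surjective.
Since σ is not surjective, we find the least positive k with σ(k) = σ(0): this means 66k ≡ 0 (mod 111), i.e. 111 ∣ 66k. Since gcd(66, 111) = 3, dividing through by 3 this holds exactly when 37 ∣ 22k, and as gcd(22, 37) = 1, exactly when 37 ∣ k.
The smallest positive such k is 37.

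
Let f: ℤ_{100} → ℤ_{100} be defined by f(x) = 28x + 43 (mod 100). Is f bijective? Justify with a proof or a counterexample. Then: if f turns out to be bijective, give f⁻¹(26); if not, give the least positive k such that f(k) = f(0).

25

We have gcd(28, 100) = 4 > 1. Taking s = 0 and t = 25: f(0) = 43 and f(25) = 28·25 + 43 = 743 ≡ 43 (mod 100).
So f(0) = f(25) while 0 ≠ 25, thus f is not injective, hence not bijective.
Since f is not bijective, we find the least positive k with f(k) = f(0): this means 28k ≡ 0 (mod 100), i.e. 100 ∣ 28k. Since gcd(28, 100) = 4, dividing through by 4 this holds exactly when 25 ∣ 7k, and as gcd(7, 25) = 1, exactly when 25 ∣ k.
The smallest positive such k is 25.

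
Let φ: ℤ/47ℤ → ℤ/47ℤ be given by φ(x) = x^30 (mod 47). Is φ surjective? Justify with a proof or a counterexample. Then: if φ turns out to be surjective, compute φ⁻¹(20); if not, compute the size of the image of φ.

φ(23): Repeated squaring mod 47: 23^1 ≡ 23, 23^2 ≡ 23² = 529 ≡ 12, 23^4 ≡ 12² = 144 ≡ 3, 23^8 ≡ 3² = 9, 23^16 ≡ 9² = 81 ≡ 34. Since 30 = 16 + 8 + 4 + 2, 23^30 ≡ 34·9·3·12: 34·9 = 306 ≡ 24, then 24·3 = 72 ≡ 25, then 25·12 = 300 ≡ 18. So 23^30 ≡ 18 (mod 47).
φ(24): Repeated squaring mod 47: 24^1 ≡ 24, 24^2 ≡ 24² = 576 ≡ 12, 24^4 ≡ 12² = 144 ≡ 3, 24^8 ≡ 3² = 9, 24^16 ≡ 9² = 81 ≡ 34. Since 30 = 16 + 8 + 4 + 2, 24^30 ≡ 34·9·3·12: 34·9 = 306 ≡ 24, then 24·3 = 72 ≡ 25, then 25·12 = 300 ≡ 18. So 24^30 ≡ 18 (mod 47).
So φ(23) = φ(24) = 18 while 23 ≠ 24, thus φ is not injective.
A non-injective map from the 47-element set ℤ/47ℤ to itself takes at most 46 distinct values, so it cannot be surjective. Thus φ is not surjective.
Since φ is not surjective, we determine |image(φ)|. Computing x^30 mod 47 for each x (by repeated squaring, reducing mod 47 at every step), the values φ(0), φ(1), …, φ(46) are: 0, 1, 34, 25, 28, 36, 4, 9, 12, 14, 2, 16, 42, 8, 24, 7, 32, 3, 6, 17, 21, 37, 27, 18, 18, 27, 37, 21, 17, 6, 3, 32, 7, 24, 8, 42, 16, 2, 14, 12, 9, 4, 36, 28, 25, 34, 1.
The distinct values are {0, 1, 2, 3, 4, 6, 7, 8, 9, 12, 14, 16, 17, 18, 21, 24, 25, 27, 28, 32, 34, 36, 37, 42}; there are 24 of them.

24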